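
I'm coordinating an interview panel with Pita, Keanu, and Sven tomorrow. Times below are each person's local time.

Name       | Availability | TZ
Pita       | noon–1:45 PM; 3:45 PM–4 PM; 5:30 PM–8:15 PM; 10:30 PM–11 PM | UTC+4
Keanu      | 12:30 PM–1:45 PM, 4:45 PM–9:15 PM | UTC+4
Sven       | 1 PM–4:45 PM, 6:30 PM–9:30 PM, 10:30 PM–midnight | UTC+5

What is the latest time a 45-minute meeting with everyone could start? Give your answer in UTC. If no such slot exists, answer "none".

15:30

Pita in UTC: 08:00-09:45, 11:45-12:00, 13:30-16:15, 18:30-19:00 (subtract 4h to convert from UTC+4).
Keanu in UTC: 08:30-09:45, 12:45-17:15 (subtract 4h to convert from UTC+4).
Sven in UTC: 08:00-11:45, 13:30-16:30, 17:30-19:00 (subtract 5h to convert from UTC+5).
Pita ∩ Keanu: 08:30-09:45, 13:30-16:15.
Pita ∩ Keanu ∩ Sven: 08:30-09:45, 13:30-16:15.
The last common window of at least 45 minutes is 13:30-16:15; a 45-minute meeting can start as late as 15:30 and still end by 16:15.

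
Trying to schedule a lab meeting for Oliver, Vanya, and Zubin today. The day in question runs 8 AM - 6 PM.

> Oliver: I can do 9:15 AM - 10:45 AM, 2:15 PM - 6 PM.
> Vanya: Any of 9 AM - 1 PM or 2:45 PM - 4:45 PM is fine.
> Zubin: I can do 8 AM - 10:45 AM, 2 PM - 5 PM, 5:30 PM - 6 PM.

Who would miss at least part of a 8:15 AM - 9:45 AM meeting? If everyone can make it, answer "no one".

Oliver, Vanya

Oliver: not fully free for 08:15-09:45. Vanya: not fully free for 08:15-09:45. Zubin: free for 08:15-09:45.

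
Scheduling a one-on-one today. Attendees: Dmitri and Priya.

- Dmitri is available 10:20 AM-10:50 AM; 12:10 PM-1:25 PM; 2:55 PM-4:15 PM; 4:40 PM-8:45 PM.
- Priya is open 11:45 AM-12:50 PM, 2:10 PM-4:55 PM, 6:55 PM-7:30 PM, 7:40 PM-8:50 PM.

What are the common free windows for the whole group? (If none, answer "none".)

12:10-12:50, 14:55-16:15, 16:40-16:55, 18:55-19:30, 19:40-20:45

Dmitri ∩ Priya: 12:10-12:50, 14:55-16:15, 16:40-16:55, 18:55-19:30, 19:40-20:45.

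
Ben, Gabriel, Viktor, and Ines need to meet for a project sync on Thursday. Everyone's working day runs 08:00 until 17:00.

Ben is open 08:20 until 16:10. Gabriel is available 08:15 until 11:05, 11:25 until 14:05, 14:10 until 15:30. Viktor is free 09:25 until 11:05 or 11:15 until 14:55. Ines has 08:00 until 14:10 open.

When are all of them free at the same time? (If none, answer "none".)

Ben ∩ Gabriel: 08:20-11:05, 11:25-14:05, 14:10-15:30.
Ben ∩ Gabriel ∩ Viktor: 09:25-11:05, 11:25-14:05, 14:10-14:55.
Ben ∩ Gabriel ∩ Viktor ∩ Ines: 09:25-11:05, 11:25-14:05.

09:25-11:05, 11:25-14:05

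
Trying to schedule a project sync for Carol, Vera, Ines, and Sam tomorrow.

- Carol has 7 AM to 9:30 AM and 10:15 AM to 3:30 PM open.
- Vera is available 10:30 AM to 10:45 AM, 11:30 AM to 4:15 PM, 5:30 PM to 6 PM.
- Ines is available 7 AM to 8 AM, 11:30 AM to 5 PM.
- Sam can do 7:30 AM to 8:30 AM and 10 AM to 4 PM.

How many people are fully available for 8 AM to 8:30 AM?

2

Carol and Sam can make the full 08:00-08:30 slot — that's 2.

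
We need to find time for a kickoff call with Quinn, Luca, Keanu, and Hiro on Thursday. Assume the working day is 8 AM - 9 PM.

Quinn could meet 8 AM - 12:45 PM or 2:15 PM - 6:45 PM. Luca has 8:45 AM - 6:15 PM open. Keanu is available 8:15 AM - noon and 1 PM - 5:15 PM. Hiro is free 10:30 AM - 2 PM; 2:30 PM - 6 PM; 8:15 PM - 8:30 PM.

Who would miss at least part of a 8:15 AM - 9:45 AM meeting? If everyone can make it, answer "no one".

Quinn: free for 08:15-09:45. Luca: not fully free for 08:15-09:45. Keanu: free for 08:15-09:45. Hiro: not fully free for 08:15-09:45.

Hiro, Luca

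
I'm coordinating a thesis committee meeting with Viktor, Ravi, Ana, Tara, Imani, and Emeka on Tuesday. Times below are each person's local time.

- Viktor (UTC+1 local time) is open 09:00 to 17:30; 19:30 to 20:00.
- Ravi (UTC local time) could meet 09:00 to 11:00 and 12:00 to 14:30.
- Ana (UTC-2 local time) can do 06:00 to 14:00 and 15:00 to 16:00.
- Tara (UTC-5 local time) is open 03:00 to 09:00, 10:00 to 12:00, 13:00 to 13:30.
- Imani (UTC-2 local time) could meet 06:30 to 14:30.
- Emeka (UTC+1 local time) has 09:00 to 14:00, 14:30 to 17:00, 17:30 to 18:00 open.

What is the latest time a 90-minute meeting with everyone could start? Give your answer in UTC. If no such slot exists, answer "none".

09:30

Viktor in UTC: 08:00-16:30, 18:30-19:00 (subtract 1h to convert from UTC+1).
Ravi in UTC: 09:00-11:00, 12:00-14:30.
Ana in UTC: 08:00-16:00, 17:00-18:00 (add 2h to convert from UTC-2).
Tara in UTC: 08:00-14:00, 15:00-17:00, 18:00-18:30 (add 5h to convert from UTC-5).
Imani in UTC: 08:30-16:30 (add 2h to convert from UTC-2).
Emeka in UTC: 08:00-13:00, 13:30-16:00, 16:30-17:00 (subtract 1h to convert from UTC+1).
Viktor ∩ Ravi: 09:00-11:00, 12:00-14:30.
Viktor ∩ Ravi ∩ Ana: 09:00-11:00, 12:00-14:30.
Viktor ∩ Ravi ∩ Ana ∩ Tara: 09:00-11:00, 12:00-14:00.
Viktor ∩ Ravi ∩ Ana ∩ Tara ∩ Imani: 09:00-11:00, 12:00-14:00.
Viktor ∩ Ravi ∩ Ana ∩ Tara ∩ Imani ∩ Emeka: 09:00-11:00, 12:00-13:00, 13:30-14:00.
The last common window of at least 90 minutes is 09:00-11:00; a 90-minute meeting can start as late as 09:30 and still end by 11:00.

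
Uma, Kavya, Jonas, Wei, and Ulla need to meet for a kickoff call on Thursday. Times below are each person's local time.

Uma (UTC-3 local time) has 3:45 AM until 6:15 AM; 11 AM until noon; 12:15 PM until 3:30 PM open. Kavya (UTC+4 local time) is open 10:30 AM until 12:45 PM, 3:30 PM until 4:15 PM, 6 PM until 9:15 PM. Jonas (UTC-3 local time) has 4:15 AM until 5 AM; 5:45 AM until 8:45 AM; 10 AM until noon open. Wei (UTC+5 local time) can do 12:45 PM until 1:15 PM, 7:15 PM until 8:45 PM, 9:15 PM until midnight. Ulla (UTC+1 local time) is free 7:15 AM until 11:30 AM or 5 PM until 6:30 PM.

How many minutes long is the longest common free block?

Uma in UTC: 06:45-09:15, 14:00-15:00, 15:15-18:30 (add 3h to convert from UTC-3).
Kavya in UTC: 06:30-08:45, 11:30-12:15, 14:00-17:15 (subtract 4h to convert from UTC+4).
Jonas in UTC: 07:15-08:00, 08:45-11:45, 13:00-15:00 (add 3h to convert from UTC-3).
Wei in UTC: 07:45-08:15, 14:15-15:45, 16:15-19:00 (subtract 5h to convert from UTC+5).
Ulla in UTC: 06:15-10:30, 16:00-17:30 (subtract 1h to convert from UTC+1).
Uma ∩ Kavya: 06:45-08:45, 14:00-15:00, 15:15-17:15.
Uma ∩ Kavya ∩ Jonas: 07:15-08:00, 14:00-15:00.
Uma ∩ Kavya ∩ Jonas ∩ Wei: 07:45-08:00, 14:15-15:00.
Uma ∩ Kavya ∩ Jonas ∩ Wei ∩ Ulla: 07:45-08:00.
The longest is 07:45-08:00 at 15 minutes.

15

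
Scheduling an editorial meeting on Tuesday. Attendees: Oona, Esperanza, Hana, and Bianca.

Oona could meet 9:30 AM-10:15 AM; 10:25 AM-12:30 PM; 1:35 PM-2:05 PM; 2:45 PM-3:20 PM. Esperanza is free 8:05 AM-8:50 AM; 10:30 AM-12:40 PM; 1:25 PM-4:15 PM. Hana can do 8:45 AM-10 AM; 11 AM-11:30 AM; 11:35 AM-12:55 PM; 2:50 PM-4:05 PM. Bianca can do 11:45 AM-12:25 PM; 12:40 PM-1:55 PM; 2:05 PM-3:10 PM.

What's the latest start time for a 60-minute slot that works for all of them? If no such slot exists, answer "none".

Oona ∩ Esperanza: 10:30-12:30, 13:35-14:05, 14:45-15:20.
Oona ∩ Esperanza ∩ Hana: 11:00-11:30, 11:35-12:30, 14:50-15:20.
Oona ∩ Esperanza ∩ Hana ∩ Bianca: 11:45-12:25, 14:50-15:10.
So the common availability across everyone is 11:45-12:25, 14:50-15:10.
No common window is at least 60 minutes long.

none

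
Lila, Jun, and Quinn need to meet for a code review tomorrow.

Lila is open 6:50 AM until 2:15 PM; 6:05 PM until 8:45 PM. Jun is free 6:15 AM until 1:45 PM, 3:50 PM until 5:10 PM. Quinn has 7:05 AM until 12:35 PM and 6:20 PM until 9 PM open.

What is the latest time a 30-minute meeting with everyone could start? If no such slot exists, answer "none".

Lila ∩ Jun: 06:50-13:45.
Lila ∩ Jun ∩ Quinn: 07:05-12:35.
The last common window of at least 30 minutes is 07:05-12:35; a 30-minute meeting can start as late as 12:05 and still end by 12:35.

12:05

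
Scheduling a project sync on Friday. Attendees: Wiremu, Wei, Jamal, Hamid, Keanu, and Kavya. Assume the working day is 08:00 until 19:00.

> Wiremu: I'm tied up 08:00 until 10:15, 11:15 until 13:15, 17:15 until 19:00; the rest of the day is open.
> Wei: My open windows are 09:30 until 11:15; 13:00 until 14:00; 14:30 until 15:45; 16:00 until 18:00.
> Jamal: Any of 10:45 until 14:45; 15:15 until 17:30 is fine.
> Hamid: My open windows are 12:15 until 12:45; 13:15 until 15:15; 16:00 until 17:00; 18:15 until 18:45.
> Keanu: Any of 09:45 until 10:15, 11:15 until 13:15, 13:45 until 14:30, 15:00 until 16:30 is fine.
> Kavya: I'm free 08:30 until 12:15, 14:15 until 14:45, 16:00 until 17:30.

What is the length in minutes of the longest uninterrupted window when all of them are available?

Wiremu free: 10:15-11:15, 13:15-17:15 (invert busy blocks within the working day).
Wei free: 09:30-11:15, 13:00-14:00, 14:30-15:45, 16:00-18:00.
Jamal free: 10:45-14:45, 15:15-17:30.
Hamid free: 12:15-12:45, 13:15-15:15, 16:00-17:00, 18:15-18:45.
Keanu free: 09:45-10:15, 11:15-13:15, 13:45-14:30, 15:00-16:30.
Kavya free: 08:30-12:15, 14:15-14:45, 16:00-17:30.
Wiremu ∩ Wei: 10:15-11:15, 13:15-14:00, 14:30-15:45, 16:00-17:15.
Wiremu ∩ Wei ∩ Jamal: 10:45-11:15, 13:15-14:00, 14:30-14:45, 15:15-15:45, 16:00-17:15.
Wiremu ∩ Wei ∩ Jamal ∩ Hamid: 13:15-14:00, 14:30-14:45, 16:00-17:00.
Wiremu ∩ Wei ∩ Jamal ∩ Hamid ∩ Keanu: 13:45-14:00, 16:00-16:30.
Wiremu ∩ Wei ∩ Jamal ∩ Hamid ∩ Keanu ∩ Kavya: 16:00-16:30.
So the common availability across everyone is 16:00-16:30.
The longest is 16:00-16:30 at 30 minutes.

30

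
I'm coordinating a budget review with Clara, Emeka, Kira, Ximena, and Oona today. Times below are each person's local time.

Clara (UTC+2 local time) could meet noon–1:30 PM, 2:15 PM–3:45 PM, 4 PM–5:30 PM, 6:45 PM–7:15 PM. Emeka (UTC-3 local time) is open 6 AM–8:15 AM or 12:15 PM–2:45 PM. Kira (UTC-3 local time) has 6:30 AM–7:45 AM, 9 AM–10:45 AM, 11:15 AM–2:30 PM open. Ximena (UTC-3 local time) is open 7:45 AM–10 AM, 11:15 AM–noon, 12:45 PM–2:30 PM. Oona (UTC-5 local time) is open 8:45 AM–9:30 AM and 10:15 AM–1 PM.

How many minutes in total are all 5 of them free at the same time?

30

Clara in UTC: 10:00-11:30, 12:15-13:45, 14:00-15:30, 16:45-17:15 (subtract 2h to convert from UTC+2).
Emeka in UTC: 09:00-11:15, 15:15-17:45 (add 3h to convert from UTC-3).
Kira in UTC: 09:30-10:45, 12:00-13:45, 14:15-17:30 (add 3h to convert from UTC-3).
Ximena in UTC: 10:45-13:00, 14:15-15:00, 15:45-17:30 (add 3h to convert from UTC-3).
Oona in UTC: 13:45-14:30, 15:15-18:00 (add 5h to convert from UTC-5).
Clara ∩ Emeka: 10:00-11:15, 15:15-15:30, 16:45-17:15.
Clara ∩ Emeka ∩ Kira: 10:00-10:45, 15:15-15:30, 16:45-17:15.
Clara ∩ Emeka ∩ Kira ∩ Ximena: 16:45-17:15.
Clara ∩ Emeka ∩ Kira ∩ Ximena ∩ Oona: 16:45-17:15.
Those are the intersection windows.
That's a single block of 30 minutes.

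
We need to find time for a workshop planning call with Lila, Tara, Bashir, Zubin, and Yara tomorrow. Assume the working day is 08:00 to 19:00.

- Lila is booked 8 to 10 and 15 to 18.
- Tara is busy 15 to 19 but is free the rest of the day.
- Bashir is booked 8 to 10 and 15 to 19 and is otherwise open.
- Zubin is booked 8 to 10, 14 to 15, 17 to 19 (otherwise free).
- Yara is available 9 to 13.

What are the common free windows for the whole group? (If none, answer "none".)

10:00-13:00

Lila free: 10:00-15:00, 18:00-19:00 (invert busy blocks within the working day).
Tara free: 08:00-15:00 (invert busy blocks within the working day).
Bashir free: 10:00-15:00 (invert busy blocks within the working day).
Zubin free: 10:00-14:00, 15:00-17:00 (invert busy blocks within the working day).
Yara free: 09:00-13:00.
Lila ∩ Tara: 10:00-15:00.
Lila ∩ Tara ∩ Bashir: 10:00-15:00.
Lila ∩ Tara ∩ Bashir ∩ Zubin: 10:00-14:00.
Lila ∩ Tara ∩ Bashir ∩ Zubin ∩ Yara: 10:00-13:00.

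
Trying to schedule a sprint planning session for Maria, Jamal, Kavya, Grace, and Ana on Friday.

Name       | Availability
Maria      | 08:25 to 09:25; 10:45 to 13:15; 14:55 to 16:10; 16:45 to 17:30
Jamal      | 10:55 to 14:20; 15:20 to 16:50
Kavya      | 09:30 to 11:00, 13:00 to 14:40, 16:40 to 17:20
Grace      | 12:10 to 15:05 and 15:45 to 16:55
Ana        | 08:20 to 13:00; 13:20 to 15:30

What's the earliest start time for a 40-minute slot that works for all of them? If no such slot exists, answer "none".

Maria ∩ Jamal: 10:55-13:15, 15:20-16:10, 16:45-16:50.
Maria ∩ Jamal ∩ Kavya: 10:55-11:00, 13:00-13:15, 16:45-16:50.
Maria ∩ Jamal ∩ Kavya ∩ Grace: 13:00-13:15, 16:45-16:50.
Maria ∩ Jamal ∩ Kavya ∩ Grace ∩ Ana: ∅.
There is no time when everyone is free.
No common window is at least 40 minutes long.

none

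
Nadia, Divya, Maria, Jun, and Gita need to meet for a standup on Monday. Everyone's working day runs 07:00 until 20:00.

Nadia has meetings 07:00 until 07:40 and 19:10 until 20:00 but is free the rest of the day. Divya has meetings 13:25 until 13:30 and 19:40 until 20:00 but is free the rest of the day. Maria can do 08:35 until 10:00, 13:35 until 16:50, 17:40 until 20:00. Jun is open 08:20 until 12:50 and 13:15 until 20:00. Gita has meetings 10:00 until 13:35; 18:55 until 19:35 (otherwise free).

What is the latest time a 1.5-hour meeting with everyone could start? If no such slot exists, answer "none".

Nadia free: 07:40-19:10 (invert busy blocks within the working day).
Divya free: 07:00-13:25, 13:30-19:40 (invert busy blocks within the working day).
Maria free: 08:35-10:00, 13:35-16:50, 17:40-20:00.
Jun free: 08:20-12:50, 13:15-20:00.
Gita free: 07:00-10:00, 13:35-18:55, 19:35-20:00 (invert busy blocks within the working day).
Nadia ∩ Divya: 07:40-13:25, 13:30-19:10.
Nadia ∩ Divya ∩ Maria: 08:35-10:00, 13:35-16:50, 17:40-19:10.
Nadia ∩ Divya ∩ Maria ∩ Jun: 08:35-10:00, 13:35-16:50, 17:40-19:10.
Nadia ∩ Divya ∩ Maria ∩ Jun ∩ Gita: 08:35-10:00, 13:35-16:50, 17:40-18:55.
The last common window of at least 90 minutes is 13:35-16:50; a 90-minute meeting can start as late as 15:20 and still end by 16:50.

15:20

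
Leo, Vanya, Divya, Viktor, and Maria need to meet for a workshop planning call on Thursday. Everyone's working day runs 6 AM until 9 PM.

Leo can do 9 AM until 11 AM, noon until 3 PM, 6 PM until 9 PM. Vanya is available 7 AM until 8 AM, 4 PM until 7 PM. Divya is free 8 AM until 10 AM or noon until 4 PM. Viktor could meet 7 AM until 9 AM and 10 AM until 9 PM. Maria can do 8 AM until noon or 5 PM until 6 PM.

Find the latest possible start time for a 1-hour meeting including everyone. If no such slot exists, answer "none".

Leo ∩ Vanya: 18:00-19:00.
Leo ∩ Vanya ∩ Divya: ∅.
Leo ∩ Vanya ∩ Divya ∩ Viktor: ∅.
Leo ∩ Vanya ∩ Divya ∩ Viktor ∩ Maria: ∅.
There is no time when everyone is free.
No common window is at least 60 minutes long.

none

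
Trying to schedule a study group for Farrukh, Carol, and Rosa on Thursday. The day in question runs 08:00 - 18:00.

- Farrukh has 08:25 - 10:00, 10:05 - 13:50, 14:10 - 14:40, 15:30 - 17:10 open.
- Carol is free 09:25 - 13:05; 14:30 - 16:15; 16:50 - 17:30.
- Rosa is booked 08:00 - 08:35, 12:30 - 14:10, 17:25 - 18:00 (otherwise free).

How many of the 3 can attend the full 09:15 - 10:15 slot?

1

Farrukh free: 08:25-10:00, 10:05-13:50, 14:10-14:40, 15:30-17:10.
Carol free: 09:25-13:05, 14:30-16:15, 16:50-17:30.
Rosa free: 08:35-12:30, 14:10-17:25 (invert busy blocks within the working day).
Rosa can make the full 09:15-10:15 slot — that's 1.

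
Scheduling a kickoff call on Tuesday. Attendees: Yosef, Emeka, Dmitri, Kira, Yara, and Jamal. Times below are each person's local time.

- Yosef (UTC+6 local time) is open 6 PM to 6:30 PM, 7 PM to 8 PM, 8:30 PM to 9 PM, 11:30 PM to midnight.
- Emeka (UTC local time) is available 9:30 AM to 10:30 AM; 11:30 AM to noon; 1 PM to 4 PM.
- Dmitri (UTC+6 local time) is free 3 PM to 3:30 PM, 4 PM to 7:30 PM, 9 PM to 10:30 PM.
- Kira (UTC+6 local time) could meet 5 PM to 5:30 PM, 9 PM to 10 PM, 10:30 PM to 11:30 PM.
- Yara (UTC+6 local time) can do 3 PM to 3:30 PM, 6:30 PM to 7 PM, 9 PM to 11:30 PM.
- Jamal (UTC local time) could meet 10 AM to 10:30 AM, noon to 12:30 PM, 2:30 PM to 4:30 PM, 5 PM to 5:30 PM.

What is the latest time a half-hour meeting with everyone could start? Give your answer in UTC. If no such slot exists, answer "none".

none

Yosef in UTC: 12:00-12:30, 13:00-14:00, 14:30-15:00, 17:30-18:00 (subtract 6h to convert from UTC+6).
Emeka in UTC: 09:30-10:30, 11:30-12:00, 13:00-16:00.
Dmitri in UTC: 09:00-09:30, 10:00-13:30, 15:00-16:30 (subtract 6h to convert from UTC+6).
Kira in UTC: 11:00-11:30, 15:00-16:00, 16:30-17:30 (subtract 6h to convert from UTC+6).
Yara in UTC: 09:00-09:30, 12:30-13:00, 15:00-17:30 (subtract 6h to convert from UTC+6).
Jamal in UTC: 10:00-10:30, 12:00-12:30, 14:30-16:30, 17:00-17:30.
Yosef ∩ Emeka: 13:00-14:00, 14:30-15:00.
Yosef ∩ Emeka ∩ Dmitri: 13:00-13:30.
Yosef ∩ Emeka ∩ Dmitri ∩ Kira: ∅.
Yosef ∩ Emeka ∩ Dmitri ∩ Kira ∩ Yara: ∅.
Yosef ∩ Emeka ∩ Dmitri ∩ Kira ∩ Yara ∩ Jamal: ∅.
There is no time when everyone is free.
No common window is at least 30 minutes long.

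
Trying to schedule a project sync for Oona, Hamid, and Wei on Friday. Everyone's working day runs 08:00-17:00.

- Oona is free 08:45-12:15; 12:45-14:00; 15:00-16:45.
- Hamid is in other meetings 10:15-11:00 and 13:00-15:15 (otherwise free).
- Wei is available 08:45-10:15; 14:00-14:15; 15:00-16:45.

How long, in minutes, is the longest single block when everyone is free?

90

Oona free: 08:45-12:15, 12:45-14:00, 15:00-16:45.
Hamid free: 08:00-10:15, 11:00-13:00, 15:15-17:00 (invert busy blocks within the working day).
Wei free: 08:45-10:15, 14:00-14:15, 15:00-16:45.
Oona ∩ Hamid: 08:45-10:15, 11:00-12:15, 12:45-13:00, 15:15-16:45.
Oona ∩ Hamid ∩ Wei: 08:45-10:15, 15:15-16:45.
So the common availability across everyone is 08:45-10:15, 15:15-16:45.
The longest is 08:45-10:15 at 90 minutes.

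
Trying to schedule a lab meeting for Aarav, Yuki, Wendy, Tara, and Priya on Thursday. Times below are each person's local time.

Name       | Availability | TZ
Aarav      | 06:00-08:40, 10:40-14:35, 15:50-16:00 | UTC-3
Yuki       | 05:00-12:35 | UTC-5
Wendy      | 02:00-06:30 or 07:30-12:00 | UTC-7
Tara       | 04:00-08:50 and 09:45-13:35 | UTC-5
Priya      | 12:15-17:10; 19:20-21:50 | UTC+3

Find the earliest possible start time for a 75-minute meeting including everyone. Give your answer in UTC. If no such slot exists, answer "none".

10:00

Aarav in UTC: 09:00-11:40, 13:40-17:35, 18:50-19:00 (add 3h to convert from UTC-3).
Yuki in UTC: 10:00-17:35 (add 5h to convert from UTC-5).
Wendy in UTC: 09:00-13:30, 14:30-19:00 (add 7h to convert from UTC-7).
Tara in UTC: 09:00-13:50, 14:45-18:35 (add 5h to convert from UTC-5).
Priya in UTC: 09:15-14:10, 16:20-18:50 (subtract 3h to convert from UTC+3).
Aarav ∩ Yuki: 10:00-11:40, 13:40-17:35.
Aarav ∩ Yuki ∩ Wendy: 10:00-11:40, 14:30-17:35.
Aarav ∩ Yuki ∩ Wendy ∩ Tara: 10:00-11:40, 14:45-17:35.
Aarav ∩ Yuki ∩ Wendy ∩ Tara ∩ Priya: 10:00-11:40, 16:20-17:35.
The first common window of at least 75 minutes is 10:00-11:40, so the earliest start is 10:00.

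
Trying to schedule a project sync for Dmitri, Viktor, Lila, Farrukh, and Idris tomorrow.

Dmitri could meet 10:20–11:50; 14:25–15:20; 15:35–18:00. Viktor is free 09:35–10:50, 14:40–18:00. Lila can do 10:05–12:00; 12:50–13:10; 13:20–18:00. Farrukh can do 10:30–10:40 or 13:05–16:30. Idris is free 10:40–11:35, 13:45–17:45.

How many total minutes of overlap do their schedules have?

95

Dmitri ∩ Viktor: 10:20-10:50, 14:40-15:20, 15:35-18:00.
Dmitri ∩ Viktor ∩ Lila: 10:20-10:50, 14:40-15:20, 15:35-18:00.
Dmitri ∩ Viktor ∩ Lila ∩ Farrukh: 10:30-10:40, 14:40-15:20, 15:35-16:30.
Dmitri ∩ Viktor ∩ Lila ∩ Farrukh ∩ Idris: 14:40-15:20, 15:35-16:30.
Summing the common windows: 40 + 55 = 95 minutes.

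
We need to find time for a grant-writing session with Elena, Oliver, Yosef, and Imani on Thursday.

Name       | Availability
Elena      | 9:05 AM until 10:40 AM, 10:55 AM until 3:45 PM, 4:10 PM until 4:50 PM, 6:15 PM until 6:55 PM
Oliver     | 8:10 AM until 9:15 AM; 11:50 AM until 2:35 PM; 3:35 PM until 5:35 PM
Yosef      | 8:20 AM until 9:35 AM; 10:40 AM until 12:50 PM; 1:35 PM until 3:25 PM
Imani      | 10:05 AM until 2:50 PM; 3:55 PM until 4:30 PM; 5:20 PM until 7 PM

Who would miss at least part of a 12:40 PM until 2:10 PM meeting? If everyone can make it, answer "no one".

Elena: free for 12:40-14:10. Oliver: free for 12:40-14:10. Yosef: not fully free for 12:40-14:10. Imani: free for 12:40-14:10.

Yosef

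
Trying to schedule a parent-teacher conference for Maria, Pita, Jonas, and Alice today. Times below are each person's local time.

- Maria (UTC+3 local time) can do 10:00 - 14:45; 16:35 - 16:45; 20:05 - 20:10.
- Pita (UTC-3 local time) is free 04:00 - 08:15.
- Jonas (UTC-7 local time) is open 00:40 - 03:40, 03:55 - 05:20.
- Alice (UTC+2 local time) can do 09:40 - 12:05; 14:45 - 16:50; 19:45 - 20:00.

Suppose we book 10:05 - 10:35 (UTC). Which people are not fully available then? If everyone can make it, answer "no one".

Maria in UTC: 07:00-11:45, 13:35-13:45, 17:05-17:10 (subtract 3h to convert from UTC+3).
Pita in UTC: 07:00-11:15 (add 3h to convert from UTC-3).
Jonas in UTC: 07:40-10:40, 10:55-12:20 (add 7h to convert from UTC-7).
Alice in UTC: 07:40-10:05, 12:45-14:50, 17:45-18:00 (subtract 2h to convert from UTC+2).
Maria: free for 10:05-10:35. Pita: free for 10:05-10:35. Jonas: free for 10:05-10:35. Alice: not fully free for 10:05-10:35.

Alice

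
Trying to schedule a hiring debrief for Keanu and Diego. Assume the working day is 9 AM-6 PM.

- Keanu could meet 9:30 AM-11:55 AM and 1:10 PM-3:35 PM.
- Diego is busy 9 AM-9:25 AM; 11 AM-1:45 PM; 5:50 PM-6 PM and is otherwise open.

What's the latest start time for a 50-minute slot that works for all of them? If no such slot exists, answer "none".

Keanu free: 09:30-11:55, 13:10-15:35.
Diego free: 09:25-11:00, 13:45-17:50 (invert busy blocks within the working day).
Keanu ∩ Diego: 09:30-11:00, 13:45-15:35.
The last common window of at least 50 minutes is 13:45-15:35; a 50-minute meeting can start as late as 14:45 and still end by 15:35.

14:45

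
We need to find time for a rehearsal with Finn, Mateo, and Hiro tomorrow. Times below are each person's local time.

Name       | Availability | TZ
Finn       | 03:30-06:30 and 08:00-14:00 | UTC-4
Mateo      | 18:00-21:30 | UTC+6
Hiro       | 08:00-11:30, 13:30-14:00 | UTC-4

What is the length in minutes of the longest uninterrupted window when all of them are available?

Finn in UTC: 07:30-10:30, 12:00-18:00 (add 4h to convert from UTC-4).
Mateo in UTC: 12:00-15:30 (subtract 6h to convert from UTC+6).
Hiro in UTC: 12:00-15:30, 17:30-18:00 (add 4h to convert from UTC-4).
Finn ∩ Mateo: 12:00-15:30.
Finn ∩ Mateo ∩ Hiro: 12:00-15:30.
Those are the intersection windows.
The longest is 12:00-15:30 at 210 minutes.

210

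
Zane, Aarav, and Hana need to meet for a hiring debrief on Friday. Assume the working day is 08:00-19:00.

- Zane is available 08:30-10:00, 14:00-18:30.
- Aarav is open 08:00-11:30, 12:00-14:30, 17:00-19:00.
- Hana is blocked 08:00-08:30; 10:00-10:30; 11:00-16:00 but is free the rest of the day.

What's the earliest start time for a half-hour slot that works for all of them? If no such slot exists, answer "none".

08:30

Zane free: 08:30-10:00, 14:00-18:30.
Aarav free: 08:00-11:30, 12:00-14:30, 17:00-19:00.
Hana free: 08:30-10:00, 10:30-11:00, 16:00-19:00 (invert busy blocks within the working day).
Zane ∩ Aarav: 08:30-10:00, 14:00-14:30, 17:00-18:30.
Zane ∩ Aarav ∩ Hana: 08:30-10:00, 17:00-18:30.
So the common availability across everyone is 08:30-10:00, 17:00-18:30.
The first common window of at least 30 minutes is 08:30-10:00, so the earliest start is 08:30.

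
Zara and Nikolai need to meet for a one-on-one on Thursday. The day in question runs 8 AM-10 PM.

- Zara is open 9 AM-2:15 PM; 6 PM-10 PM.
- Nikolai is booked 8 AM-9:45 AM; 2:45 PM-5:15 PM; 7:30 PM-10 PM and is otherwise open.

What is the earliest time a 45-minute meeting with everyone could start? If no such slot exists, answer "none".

Zara free: 09:00-14:15, 18:00-22:00.
Nikolai free: 09:45-14:45, 17:15-19:30 (invert busy blocks within the working day).
Zara ∩ Nikolai: 09:45-14:15, 18:00-19:30.
The first common window of at least 45 minutes is 09:45-14:15, so the earliest start is 09:45.

09:45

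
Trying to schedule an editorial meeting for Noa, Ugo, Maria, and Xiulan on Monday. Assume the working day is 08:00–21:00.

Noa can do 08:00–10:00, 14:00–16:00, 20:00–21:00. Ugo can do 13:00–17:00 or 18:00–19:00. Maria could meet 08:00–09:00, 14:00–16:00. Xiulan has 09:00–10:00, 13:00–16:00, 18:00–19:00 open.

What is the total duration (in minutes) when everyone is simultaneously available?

Noa ∩ Ugo: 14:00-16:00.
Noa ∩ Ugo ∩ Maria: 14:00-16:00.
Noa ∩ Ugo ∩ Maria ∩ Xiulan: 14:00-16:00.
That's a single block of 120 minutes.

120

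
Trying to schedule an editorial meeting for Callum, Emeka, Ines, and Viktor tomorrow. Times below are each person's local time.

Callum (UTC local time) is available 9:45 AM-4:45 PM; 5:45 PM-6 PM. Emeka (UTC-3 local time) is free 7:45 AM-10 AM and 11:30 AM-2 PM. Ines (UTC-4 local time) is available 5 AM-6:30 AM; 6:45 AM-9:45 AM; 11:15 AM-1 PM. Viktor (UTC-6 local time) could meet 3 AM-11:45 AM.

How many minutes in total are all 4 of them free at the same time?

Callum in UTC: 09:45-16:45, 17:45-18:00.
Emeka in UTC: 10:45-13:00, 14:30-17:00 (add 3h to convert from UTC-3).
Ines in UTC: 09:00-10:30, 10:45-13:45, 15:15-17:00 (add 4h to convert from UTC-4).
Viktor in UTC: 09:00-17:45 (add 6h to convert from UTC-6).
Callum ∩ Emeka: 10:45-13:00, 14:30-16:45.
Callum ∩ Emeka ∩ Ines: 10:45-13:00, 15:15-16:45.
Callum ∩ Emeka ∩ Ines ∩ Viktor: 10:45-13:00, 15:15-16:45.
Summing the common windows: 135 + 90 = 225 minutes.

225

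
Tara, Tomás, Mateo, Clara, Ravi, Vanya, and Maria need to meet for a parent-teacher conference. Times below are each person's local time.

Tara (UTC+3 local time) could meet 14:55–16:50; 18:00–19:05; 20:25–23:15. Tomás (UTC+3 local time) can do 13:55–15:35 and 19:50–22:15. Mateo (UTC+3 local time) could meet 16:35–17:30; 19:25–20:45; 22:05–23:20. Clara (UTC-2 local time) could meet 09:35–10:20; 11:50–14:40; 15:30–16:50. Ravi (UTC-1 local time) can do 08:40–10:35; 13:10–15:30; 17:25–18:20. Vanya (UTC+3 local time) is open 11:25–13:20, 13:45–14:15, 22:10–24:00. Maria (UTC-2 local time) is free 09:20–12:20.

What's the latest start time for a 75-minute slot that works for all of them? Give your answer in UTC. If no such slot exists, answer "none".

none

Tara in UTC: 11:55-13:50, 15:00-16:05, 17:25-20:15 (subtract 3h to convert from UTC+3).
Tomás in UTC: 10:55-12:35, 16:50-19:15 (subtract 3h to convert from UTC+3).
Mateo in UTC: 13:35-14:30, 16:25-17:45, 19:05-20:20 (subtract 3h to convert from UTC+3).
Clara in UTC: 11:35-12:20, 13:50-16:40, 17:30-18:50 (add 2h to convert from UTC-2).
Ravi in UTC: 09:40-11:35, 14:10-16:30, 18:25-19:20 (add 1h to convert from UTC-1).
Vanya in UTC: 08:25-10:20, 10:45-11:15, 19:10-21:00 (subtract 3h to convert from UTC+3).
Maria in UTC: 11:20-14:20 (add 2h to convert from UTC-2).
Tara ∩ Tomás: 11:55-12:35, 17:25-19:15.
Tara ∩ Tomás ∩ Mateo: 17:25-17:45, 19:05-19:15.
Tara ∩ Tomás ∩ Mateo ∩ Clara: 17:30-17:45.
Tara ∩ Tomás ∩ Mateo ∩ Clara ∩ Ravi: ∅.
Tara ∩ Tomás ∩ Mateo ∩ Clara ∩ Ravi ∩ Vanya: ∅.
Tara ∩ Tomás ∩ Mateo ∩ Clara ∩ Ravi ∩ Vanya ∩ Maria: ∅.
There is no time when everyone is free.
No common window is at least 75 minutes long.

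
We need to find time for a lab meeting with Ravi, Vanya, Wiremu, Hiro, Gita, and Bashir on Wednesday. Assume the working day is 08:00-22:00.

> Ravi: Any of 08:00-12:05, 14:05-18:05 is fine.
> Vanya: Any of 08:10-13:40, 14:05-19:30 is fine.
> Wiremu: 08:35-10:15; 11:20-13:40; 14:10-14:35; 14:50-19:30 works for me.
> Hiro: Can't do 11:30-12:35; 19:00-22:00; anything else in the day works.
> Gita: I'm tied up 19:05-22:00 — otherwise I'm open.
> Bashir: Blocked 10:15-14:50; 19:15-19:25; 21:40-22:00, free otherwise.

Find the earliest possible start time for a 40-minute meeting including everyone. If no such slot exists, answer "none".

08:35

Ravi free: 08:00-12:05, 14:05-18:05.
Vanya free: 08:10-13:40, 14:05-19:30.
Wiremu free: 08:35-10:15, 11:20-13:40, 14:10-14:35, 14:50-19:30.
Hiro free: 08:00-11:30, 12:35-19:00 (invert busy blocks within the working day).
Gita free: 08:00-19:05 (invert busy blocks within the working day).
Bashir free: 08:00-10:15, 14:50-19:15, 19:25-21:40 (invert busy blocks within the working day).
Ravi ∩ Vanya: 08:10-12:05, 14:05-18:05.
Ravi ∩ Vanya ∩ Wiremu: 08:35-10:15, 11:20-12:05, 14:10-14:35, 14:50-18:05.
Ravi ∩ Vanya ∩ Wiremu ∩ Hiro: 08:35-10:15, 11:20-11:30, 14:10-14:35, 14:50-18:05.
Ravi ∩ Vanya ∩ Wiremu ∩ Hiro ∩ Gita: 08:35-10:15, 11:20-11:30, 14:10-14:35, 14:50-18:05.
Ravi ∩ Vanya ∩ Wiremu ∩ Hiro ∩ Gita ∩ Bashir: 08:35-10:15, 14:50-18:05.
The first common window of at least 40 minutes is 08:35-10:15, so the earliest start is 08:35.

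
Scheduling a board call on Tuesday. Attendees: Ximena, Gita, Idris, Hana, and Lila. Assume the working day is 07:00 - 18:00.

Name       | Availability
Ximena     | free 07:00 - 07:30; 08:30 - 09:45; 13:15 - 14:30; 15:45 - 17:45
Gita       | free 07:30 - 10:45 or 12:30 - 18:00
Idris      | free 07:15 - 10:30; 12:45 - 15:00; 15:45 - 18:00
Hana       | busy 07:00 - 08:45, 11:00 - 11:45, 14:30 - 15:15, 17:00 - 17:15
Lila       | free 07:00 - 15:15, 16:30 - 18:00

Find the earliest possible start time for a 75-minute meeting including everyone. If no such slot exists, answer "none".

13:15

Ximena free: 07:00-07:30, 08:30-09:45, 13:15-14:30, 15:45-17:45.
Gita free: 07:30-10:45, 12:30-18:00.
Idris free: 07:15-10:30, 12:45-15:00, 15:45-18:00.
Hana free: 08:45-11:00, 11:45-14:30, 15:15-17:00, 17:15-18:00 (invert busy blocks within the working day).
Lila free: 07:00-15:15, 16:30-18:00.
Ximena ∩ Gita: 08:30-09:45, 13:15-14:30, 15:45-17:45.
Ximena ∩ Gita ∩ Idris: 08:30-09:45, 13:15-14:30, 15:45-17:45.
Ximena ∩ Gita ∩ Idris ∩ Hana: 08:45-09:45, 13:15-14:30, 15:45-17:00, 17:15-17:45.
Ximena ∩ Gita ∩ Idris ∩ Hana ∩ Lila: 08:45-09:45, 13:15-14:30, 16:30-17:00, 17:15-17:45.
The first common window of at least 75 minutes is 13:15-14:30, so the earliest start is 13:15.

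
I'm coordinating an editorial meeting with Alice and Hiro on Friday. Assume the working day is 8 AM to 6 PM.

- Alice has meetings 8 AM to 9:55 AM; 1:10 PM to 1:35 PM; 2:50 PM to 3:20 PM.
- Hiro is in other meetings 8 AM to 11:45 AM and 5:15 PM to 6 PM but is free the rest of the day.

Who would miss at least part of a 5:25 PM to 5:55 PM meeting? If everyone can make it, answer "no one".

Alice free: 09:55-13:10, 13:35-14:50, 15:20-18:00 (invert busy blocks within the working day).
Hiro free: 11:45-17:15 (invert busy blocks within the working day).
Alice: free for 17:25-17:55. Hiro: not fully free for 17:25-17:55.

Hiro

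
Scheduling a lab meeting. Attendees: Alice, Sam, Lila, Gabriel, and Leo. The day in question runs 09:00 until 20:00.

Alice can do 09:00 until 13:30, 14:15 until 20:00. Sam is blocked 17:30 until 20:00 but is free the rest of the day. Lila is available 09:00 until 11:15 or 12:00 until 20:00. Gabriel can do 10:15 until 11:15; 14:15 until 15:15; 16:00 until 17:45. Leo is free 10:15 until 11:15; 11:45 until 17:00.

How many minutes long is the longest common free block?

Alice free: 09:00-13:30, 14:15-20:00.
Sam free: 09:00-17:30 (invert busy blocks within the working day).
Lila free: 09:00-11:15, 12:00-20:00.
Gabriel free: 10:15-11:15, 14:15-15:15, 16:00-17:45.
Leo free: 10:15-11:15, 11:45-17:00.
Alice ∩ Sam: 09:00-13:30, 14:15-17:30.
Alice ∩ Sam ∩ Lila: 09:00-11:15, 12:00-13:30, 14:15-17:30.
Alice ∩ Sam ∩ Lila ∩ Gabriel: 10:15-11:15, 14:15-15:15, 16:00-17:30.
Alice ∩ Sam ∩ Lila ∩ Gabriel ∩ Leo: 10:15-11:15, 14:15-15:15, 16:00-17:00.
So the common availability across everyone is 10:15-11:15, 14:15-15:15, 16:00-17:00.
The longest is 10:15-11:15 at 60 minutes.

60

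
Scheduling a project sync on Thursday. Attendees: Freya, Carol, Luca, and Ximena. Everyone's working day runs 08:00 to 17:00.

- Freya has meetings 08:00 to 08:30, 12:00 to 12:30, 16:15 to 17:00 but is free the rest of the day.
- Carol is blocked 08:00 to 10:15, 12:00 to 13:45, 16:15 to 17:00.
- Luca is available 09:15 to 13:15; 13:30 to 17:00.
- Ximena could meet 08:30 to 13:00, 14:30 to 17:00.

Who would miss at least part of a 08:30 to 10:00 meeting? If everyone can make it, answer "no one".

Freya free: 08:30-12:00, 12:30-16:15 (invert busy blocks within the working day).
Carol free: 10:15-12:00, 13:45-16:15 (invert busy blocks within the working day).
Luca free: 09:15-13:15, 13:30-17:00.
Ximena free: 08:30-13:00, 14:30-17:00.
Freya: free for 08:30-10:00. Carol: not fully free for 08:30-10:00. Luca: not fully free for 08:30-10:00. Ximena: free for 08:30-10:00.

Carol, Luca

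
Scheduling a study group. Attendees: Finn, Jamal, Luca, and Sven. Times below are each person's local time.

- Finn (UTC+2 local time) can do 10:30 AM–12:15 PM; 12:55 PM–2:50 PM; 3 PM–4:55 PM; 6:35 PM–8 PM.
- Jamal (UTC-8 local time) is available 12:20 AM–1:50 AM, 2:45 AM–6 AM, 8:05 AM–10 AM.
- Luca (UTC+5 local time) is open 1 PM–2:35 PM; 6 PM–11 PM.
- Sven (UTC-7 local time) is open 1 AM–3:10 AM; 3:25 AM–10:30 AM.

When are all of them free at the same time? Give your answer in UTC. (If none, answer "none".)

08:30-09:35, 13:00-14:00, 16:35-17:30

Finn in UTC: 08:30-10:15, 10:55-12:50, 13:00-14:55, 16:35-18:00 (subtract 2h to convert from UTC+2).
Jamal in UTC: 08:20-09:50, 10:45-14:00, 16:05-18:00 (add 8h to convert from UTC-8).
Luca in UTC: 08:00-09:35, 13:00-18:00 (subtract 5h to convert from UTC+5).
Sven in UTC: 08:00-10:10, 10:25-17:30 (add 7h to convert from UTC-7).
Finn ∩ Jamal: 08:30-09:50, 10:55-12:50, 13:00-14:00, 16:35-18:00.
Finn ∩ Jamal ∩ Luca: 08:30-09:35, 13:00-14:00, 16:35-18:00.
Finn ∩ Jamal ∩ Luca ∩ Sven: 08:30-09:35, 13:00-14:00, 16:35-17:30.
Those are the intersection windows.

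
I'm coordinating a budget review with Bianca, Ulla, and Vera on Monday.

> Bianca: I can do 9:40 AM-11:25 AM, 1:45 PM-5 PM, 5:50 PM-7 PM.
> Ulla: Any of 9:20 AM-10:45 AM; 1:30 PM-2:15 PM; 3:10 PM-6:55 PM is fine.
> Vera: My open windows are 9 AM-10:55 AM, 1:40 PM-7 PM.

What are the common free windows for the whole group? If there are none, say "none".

Bianca ∩ Ulla: 09:40-10:45, 13:45-14:15, 15:10-17:00, 17:50-18:55.
Bianca ∩ Ulla ∩ Vera: 09:40-10:45, 13:45-14:15, 15:10-17:00, 17:50-18:55.

09:40-10:45, 13:45-14:15, 15:10-17:00, 17:50-18:55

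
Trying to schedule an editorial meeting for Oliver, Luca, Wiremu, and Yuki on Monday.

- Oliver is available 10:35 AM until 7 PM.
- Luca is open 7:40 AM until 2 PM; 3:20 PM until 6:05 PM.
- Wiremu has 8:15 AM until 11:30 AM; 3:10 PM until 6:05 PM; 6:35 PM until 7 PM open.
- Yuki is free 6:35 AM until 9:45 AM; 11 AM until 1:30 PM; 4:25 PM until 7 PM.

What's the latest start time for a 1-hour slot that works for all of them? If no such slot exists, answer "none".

Oliver ∩ Luca: 10:35-14:00, 15:20-18:05.
Oliver ∩ Luca ∩ Wiremu: 10:35-11:30, 15:20-18:05.
Oliver ∩ Luca ∩ Wiremu ∩ Yuki: 11:00-11:30, 16:25-18:05.
So the common availability across everyone is 11:00-11:30, 16:25-18:05.
The last common window of at least 60 minutes is 16:25-18:05; a 60-minute meeting can start as late as 17:05 and still end by 18:05.

17:05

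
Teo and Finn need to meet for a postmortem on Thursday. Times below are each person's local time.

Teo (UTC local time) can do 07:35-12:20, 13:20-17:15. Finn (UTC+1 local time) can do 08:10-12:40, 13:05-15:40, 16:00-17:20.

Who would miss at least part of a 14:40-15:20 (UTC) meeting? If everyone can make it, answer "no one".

Teo in UTC: 07:35-12:20, 13:20-17:15.
Finn in UTC: 07:10-11:40, 12:05-14:40, 15:00-16:20 (subtract 1h to convert from UTC+1).
Teo: free for 14:40-15:20. Finn: not fully free for 14:40-15:20.

Finn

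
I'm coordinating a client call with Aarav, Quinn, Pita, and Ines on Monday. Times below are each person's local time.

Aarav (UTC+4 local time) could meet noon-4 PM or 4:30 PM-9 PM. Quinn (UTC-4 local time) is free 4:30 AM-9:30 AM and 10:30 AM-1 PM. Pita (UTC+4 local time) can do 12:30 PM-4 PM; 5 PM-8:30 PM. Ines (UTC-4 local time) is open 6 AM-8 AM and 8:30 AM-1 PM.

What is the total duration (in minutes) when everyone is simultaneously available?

270

Aarav in UTC: 08:00-12:00, 12:30-17:00 (subtract 4h to convert from UTC+4).
Quinn in UTC: 08:30-13:30, 14:30-17:00 (add 4h to convert from UTC-4).
Pita in UTC: 08:30-12:00, 13:00-16:30 (subtract 4h to convert from UTC+4).
Ines in UTC: 10:00-12:00, 12:30-17:00 (add 4h to convert from UTC-4).
Aarav ∩ Quinn: 08:30-12:00, 12:30-13:30, 14:30-17:00.
Aarav ∩ Quinn ∩ Pita: 08:30-12:00, 13:00-13:30, 14:30-16:30.
Aarav ∩ Quinn ∩ Pita ∩ Ines: 10:00-12:00, 13:00-13:30, 14:30-16:30.
Summing the common windows: 120 + 30 + 120 = 270 minutes.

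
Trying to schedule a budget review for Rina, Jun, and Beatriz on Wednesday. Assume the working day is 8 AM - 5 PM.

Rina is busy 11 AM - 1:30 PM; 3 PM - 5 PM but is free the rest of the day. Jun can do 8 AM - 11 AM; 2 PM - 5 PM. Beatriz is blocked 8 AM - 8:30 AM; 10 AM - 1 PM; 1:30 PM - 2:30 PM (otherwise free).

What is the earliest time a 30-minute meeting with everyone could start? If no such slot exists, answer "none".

Rina free: 08:00-11:00, 13:30-15:00 (invert busy blocks within the working day).
Jun free: 08:00-11:00, 14:00-17:00.
Beatriz free: 08:30-10:00, 13:00-13:30, 14:30-17:00 (invert busy blocks within the working day).
Rina ∩ Jun: 08:00-11:00, 14:00-15:00.
Rina ∩ Jun ∩ Beatriz: 08:30-10:00, 14:30-15:00.
Those are the intersection windows.
The first common window of at least 30 minutes is 08:30-10:00, so the earliest start is 08:30.

08:30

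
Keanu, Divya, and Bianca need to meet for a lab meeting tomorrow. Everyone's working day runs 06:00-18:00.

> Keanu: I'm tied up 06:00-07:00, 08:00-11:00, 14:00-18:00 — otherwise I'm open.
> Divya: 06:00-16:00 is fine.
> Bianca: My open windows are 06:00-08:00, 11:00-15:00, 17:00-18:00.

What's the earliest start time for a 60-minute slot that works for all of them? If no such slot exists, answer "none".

07:00

Keanu free: 07:00-08:00, 11:00-14:00 (invert busy blocks within the working day).
Divya free: 06:00-16:00.
Bianca free: 06:00-08:00, 11:00-15:00, 17:00-18:00.
Keanu ∩ Divya: 07:00-08:00, 11:00-14:00.
Keanu ∩ Divya ∩ Bianca: 07:00-08:00, 11:00-14:00.
The first common window of at least 60 minutes is 07:00-08:00, so the earliest start is 07:00.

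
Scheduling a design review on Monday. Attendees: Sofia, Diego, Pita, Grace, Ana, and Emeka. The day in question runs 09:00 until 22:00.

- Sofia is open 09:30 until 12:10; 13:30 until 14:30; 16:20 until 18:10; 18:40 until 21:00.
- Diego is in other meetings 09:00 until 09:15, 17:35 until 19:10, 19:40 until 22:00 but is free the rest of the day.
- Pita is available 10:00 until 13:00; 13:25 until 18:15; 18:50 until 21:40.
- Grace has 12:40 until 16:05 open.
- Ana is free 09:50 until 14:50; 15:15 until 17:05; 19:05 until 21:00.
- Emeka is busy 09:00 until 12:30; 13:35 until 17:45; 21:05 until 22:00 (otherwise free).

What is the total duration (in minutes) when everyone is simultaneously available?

Sofia free: 09:30-12:10, 13:30-14:30, 16:20-18:10, 18:40-21:00.
Diego free: 09:15-17:35, 19:10-19:40 (invert busy blocks within the working day).
Pita free: 10:00-13:00, 13:25-18:15, 18:50-21:40.
Grace free: 12:40-16:05.
Ana free: 09:50-14:50, 15:15-17:05, 19:05-21:00.
Emeka free: 12:30-13:35, 17:45-21:05 (invert busy blocks within the working day).
Sofia ∩ Diego: 09:30-12:10, 13:30-14:30, 16:20-17:35, 19:10-19:40.
Sofia ∩ Diego ∩ Pita: 10:00-12:10, 13:30-14:30, 16:20-17:35, 19:10-19:40.
Sofia ∩ Diego ∩ Pita ∩ Grace: 13:30-14:30.
Sofia ∩ Diego ∩ Pita ∩ Grace ∩ Ana: 13:30-14:30.
Sofia ∩ Diego ∩ Pita ∩ Grace ∩ Ana ∩ Emeka: 13:30-13:35.
That's a single block of 5 minutes.

5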